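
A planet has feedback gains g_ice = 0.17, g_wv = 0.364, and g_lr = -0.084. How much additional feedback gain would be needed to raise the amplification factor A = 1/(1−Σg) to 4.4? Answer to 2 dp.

0.32

Current total gain = 0.45.
Target gain for A = 4.4: g* = 1 − 1/4.4 = 0.7727.
Additional gain needed = 0.7727 − 0.45 = 0.32.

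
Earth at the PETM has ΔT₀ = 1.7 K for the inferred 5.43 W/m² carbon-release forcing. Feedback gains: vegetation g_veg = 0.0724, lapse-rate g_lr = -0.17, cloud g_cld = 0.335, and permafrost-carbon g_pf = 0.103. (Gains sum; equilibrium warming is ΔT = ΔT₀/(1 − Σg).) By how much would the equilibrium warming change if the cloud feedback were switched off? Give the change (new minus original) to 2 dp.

-0.87 K

Original: g = 0.3404, ΔT = 1.7/(1−0.3404) = 2.5773 K.
Without cloud: g' = 0.0054, ΔT' = 1.7/(1−0.0054) = 1.7092 K.
Change = 1.7092 − 2.5773 = -0.87 K.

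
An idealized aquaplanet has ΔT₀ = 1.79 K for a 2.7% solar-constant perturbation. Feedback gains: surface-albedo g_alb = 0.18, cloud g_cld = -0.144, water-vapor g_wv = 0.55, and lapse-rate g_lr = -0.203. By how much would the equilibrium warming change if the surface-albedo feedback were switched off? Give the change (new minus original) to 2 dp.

Original: g = 0.383, ΔT = 1.79/(1−0.383) = 2.9011 K.
Without surface-albedo: g' = 0.203, ΔT' = 1.79/(1−0.203) = 2.2459 K.
Change = 2.2459 − 2.9011 = -0.66 K.

-0.66 K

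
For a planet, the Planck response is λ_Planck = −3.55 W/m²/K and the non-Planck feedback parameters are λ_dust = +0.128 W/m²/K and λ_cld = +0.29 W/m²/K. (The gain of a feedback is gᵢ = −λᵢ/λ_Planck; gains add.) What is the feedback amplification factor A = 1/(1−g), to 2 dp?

Convert to gains: g_dust = 0.128/3.55 = 0.03606; g_cld = 0.29/3.55 = 0.08169.
Total gain g = 0.11775.
A = 1/(1 − 0.11775) = 1.13.

1.13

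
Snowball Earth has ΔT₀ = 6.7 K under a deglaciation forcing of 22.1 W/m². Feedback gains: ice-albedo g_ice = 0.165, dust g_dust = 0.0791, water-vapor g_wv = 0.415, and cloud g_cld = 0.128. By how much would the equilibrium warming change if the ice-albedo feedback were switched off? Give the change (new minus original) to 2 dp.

-13.74 K

Original: g = 0.7871, ΔT = 6.7/(1−0.7871) = 31.4702 K.
Without ice-albedo: g' = 0.6221, ΔT' = 6.7/(1−0.6221) = 17.7296 K.
Change = 17.7296 − 31.4702 = -13.74 K.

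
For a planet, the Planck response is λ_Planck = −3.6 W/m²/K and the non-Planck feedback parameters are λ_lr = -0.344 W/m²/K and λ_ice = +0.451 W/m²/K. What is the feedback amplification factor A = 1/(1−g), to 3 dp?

1.031

Convert to gains: g_lr = -0.344/3.6 = -0.09556; g_ice = 0.451/3.6 = 0.1253.
Total gain g = 0.02974.
A = 1/(1 − 0.02974) = 1.031.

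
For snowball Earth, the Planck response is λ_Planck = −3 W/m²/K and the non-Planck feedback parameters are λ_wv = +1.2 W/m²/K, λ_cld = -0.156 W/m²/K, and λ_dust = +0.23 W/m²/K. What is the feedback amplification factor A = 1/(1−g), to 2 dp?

Convert to gains: g_wv = 1.2/3 = 0.4; g_cld = -0.156/3 = -0.052; g_dust = 0.23/3 = 0.07667.
Total gain g = 0.42467.
A = 1/(1 − 0.42467) = 1.74.

1.74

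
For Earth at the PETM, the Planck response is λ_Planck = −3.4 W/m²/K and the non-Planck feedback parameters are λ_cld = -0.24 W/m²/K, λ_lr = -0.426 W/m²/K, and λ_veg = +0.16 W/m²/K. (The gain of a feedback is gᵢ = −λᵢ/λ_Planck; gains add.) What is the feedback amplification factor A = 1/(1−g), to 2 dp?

0.87

Convert to gains: g_cld = -0.24/3.4 = -0.07059; g_lr = -0.426/3.4 = -0.1253; g_veg = 0.16/3.4 = 0.04706.
Total gain g = -0.14883.
A = 1/(1 + 0.14883) = 0.87.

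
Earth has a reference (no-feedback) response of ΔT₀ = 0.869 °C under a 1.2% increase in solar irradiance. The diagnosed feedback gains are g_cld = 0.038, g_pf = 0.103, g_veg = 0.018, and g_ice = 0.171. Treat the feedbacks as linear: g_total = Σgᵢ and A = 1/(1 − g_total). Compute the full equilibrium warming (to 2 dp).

1.30 °C

Total gain g = 0.038 + 0.103 + 0.018 + 0.171 = 0.33.
Amplification A = 1/(1 − 0.33) = 1.493.
ΔT = 0.869 × 1.493 = 1.30 °C.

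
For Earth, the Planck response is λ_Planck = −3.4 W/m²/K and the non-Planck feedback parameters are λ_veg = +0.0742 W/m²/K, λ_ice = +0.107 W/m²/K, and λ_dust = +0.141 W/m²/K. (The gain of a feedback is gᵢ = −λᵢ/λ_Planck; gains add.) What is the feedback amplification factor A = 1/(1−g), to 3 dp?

1.105

Convert to gains: g_veg = 0.0742/3.4 = 0.02182; g_ice = 0.107/3.4 = 0.03147; g_dust = 0.141/3.4 = 0.04147.
Total gain g = 0.09476.
A = 1/(1 − 0.09476) = 1.105.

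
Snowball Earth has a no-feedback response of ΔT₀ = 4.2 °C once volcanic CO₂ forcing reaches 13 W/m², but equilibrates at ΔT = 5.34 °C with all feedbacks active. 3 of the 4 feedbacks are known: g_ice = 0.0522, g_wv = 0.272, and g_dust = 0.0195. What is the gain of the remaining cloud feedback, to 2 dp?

-0.13

Amplification A = ΔT/ΔT₀ = 5.34/4.2 = 1.271.
Total gain g = 1 − 1/A = 1 − 1/1.271 = 0.2132.
Known gains sum to 0.0522 + 0.272 + 0.0195 = 0.3437.
g_cld = 0.2132 − 0.3437 = -0.13.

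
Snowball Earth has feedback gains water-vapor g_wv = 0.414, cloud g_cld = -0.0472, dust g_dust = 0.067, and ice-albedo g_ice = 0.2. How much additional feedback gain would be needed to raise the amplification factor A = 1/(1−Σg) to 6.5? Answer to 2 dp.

Current total gain = 0.6338.
Target gain for A = 6.5: g* = 1 − 1/6.5 = 0.8462.
Additional gain needed = 0.8462 − 0.6338 = 0.21.

0.21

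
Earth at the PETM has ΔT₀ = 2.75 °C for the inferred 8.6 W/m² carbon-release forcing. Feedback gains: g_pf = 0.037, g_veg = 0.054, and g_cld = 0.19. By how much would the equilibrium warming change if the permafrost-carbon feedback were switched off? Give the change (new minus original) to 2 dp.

Original: g = 0.281, ΔT = 2.75/(1−0.281) = 3.8248 °C.
Without permafrost-carbon: g' = 0.244, ΔT' = 2.75/(1−0.244) = 3.6376 °C.
Change = 3.6376 − 3.8248 = -0.19 °C.

-0.19 °C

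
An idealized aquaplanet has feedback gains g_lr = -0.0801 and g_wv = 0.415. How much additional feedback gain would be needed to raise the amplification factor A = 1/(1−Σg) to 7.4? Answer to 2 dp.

Current total gain = 0.3349.
Target gain for A = 7.4: g* = 1 − 1/7.4 = 0.8649.
Additional gain needed = 0.8649 − 0.3349 = 0.53.

0.53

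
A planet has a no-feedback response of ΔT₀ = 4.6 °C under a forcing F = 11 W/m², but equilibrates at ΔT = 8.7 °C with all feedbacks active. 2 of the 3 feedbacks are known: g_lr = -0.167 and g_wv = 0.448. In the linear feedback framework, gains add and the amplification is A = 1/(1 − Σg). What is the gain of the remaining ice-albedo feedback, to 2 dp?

0.19

Amplification A = ΔT/ΔT₀ = 8.7/4.6 = 1.891.
Total gain g = 1 − 1/A = 1 − 1/1.891 = 0.4712.
Known gains sum to -0.167 + 0.448 = 0.281.
g_ice = 0.4712 − 0.281 = 0.19.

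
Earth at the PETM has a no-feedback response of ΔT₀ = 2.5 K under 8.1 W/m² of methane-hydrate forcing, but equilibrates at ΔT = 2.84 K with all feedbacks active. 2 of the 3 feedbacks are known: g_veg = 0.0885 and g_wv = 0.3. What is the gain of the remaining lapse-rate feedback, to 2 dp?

Amplification A = ΔT/ΔT₀ = 2.84/2.5 = 1.136.
Total gain g = 1 − 1/A = 1 − 1/1.136 = 0.1197.
Known gains sum to 0.0885 + 0.3 = 0.3885.
g_lr = 0.1197 − 0.3885 = -0.27.

-0.27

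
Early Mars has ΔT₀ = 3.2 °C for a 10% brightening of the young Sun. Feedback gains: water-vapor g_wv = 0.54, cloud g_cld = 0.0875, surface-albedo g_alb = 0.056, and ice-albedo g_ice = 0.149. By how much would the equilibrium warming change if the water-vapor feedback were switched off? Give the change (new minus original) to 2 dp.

-14.58 °C

Original: g = 0.8325, ΔT = 3.2/(1−0.8325) = 19.1045 °C.
Without water-vapor: g' = 0.2925, ΔT' = 3.2/(1−0.2925) = 4.5230 °C.
Change = 4.5230 − 19.1045 = -14.58 °C.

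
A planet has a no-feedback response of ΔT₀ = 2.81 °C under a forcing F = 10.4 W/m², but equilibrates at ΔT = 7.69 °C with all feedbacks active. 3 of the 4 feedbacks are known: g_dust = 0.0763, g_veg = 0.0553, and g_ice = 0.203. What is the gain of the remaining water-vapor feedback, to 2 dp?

Amplification A = ΔT/ΔT₀ = 7.69/2.81 = 2.737.
Total gain g = 1 − 1/A = 1 − 1/2.737 = 0.6346.
Known gains sum to 0.0763 + 0.0553 + 0.203 = 0.3346.
g_wv = 0.6346 − 0.3346 = 0.30.

0.30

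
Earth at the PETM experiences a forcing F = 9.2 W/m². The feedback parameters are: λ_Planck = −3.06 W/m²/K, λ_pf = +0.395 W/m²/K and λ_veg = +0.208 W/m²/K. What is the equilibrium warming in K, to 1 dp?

3.7 K

Net feedback parameter λ = (−3.06) + (+0.395) + (+0.208) = -2.457 W/m²/K.
ΔT = −F/λ = −9.2/(-2.457) = 3.7 K.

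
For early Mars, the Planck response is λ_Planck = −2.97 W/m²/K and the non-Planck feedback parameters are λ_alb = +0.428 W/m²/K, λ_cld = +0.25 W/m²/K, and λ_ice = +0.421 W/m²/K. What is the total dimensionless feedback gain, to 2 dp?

0.37

Convert to gains: g_alb = 0.428/2.97 = 0.1441; g_cld = 0.25/2.97 = 0.08418; g_ice = 0.421/2.97 = 0.1418.
Total gain g = 0.37008.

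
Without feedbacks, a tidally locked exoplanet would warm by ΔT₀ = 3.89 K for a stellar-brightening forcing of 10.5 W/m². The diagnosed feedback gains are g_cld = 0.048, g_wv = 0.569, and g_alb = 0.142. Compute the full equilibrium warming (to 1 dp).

Total gain g = 0.048 + 0.569 + 0.142 = 0.759.
Amplification A = 1/(1 − 0.759) = 4.149.
ΔT = 3.89 × 4.149 = 16.1 K.

16.1 K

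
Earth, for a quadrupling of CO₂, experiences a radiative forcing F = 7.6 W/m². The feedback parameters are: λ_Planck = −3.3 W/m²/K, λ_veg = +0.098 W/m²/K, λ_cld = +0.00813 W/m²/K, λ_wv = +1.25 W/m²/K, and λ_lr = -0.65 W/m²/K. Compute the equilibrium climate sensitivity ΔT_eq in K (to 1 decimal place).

Net feedback parameter λ = (−3.3) + (+0.098) + (+0.00813) + (+1.25) + (-0.65) = -2.59387 W/m²/K.
ΔT = −F/λ = −7.6/(-2.59387) = 2.9 K.

2.9 K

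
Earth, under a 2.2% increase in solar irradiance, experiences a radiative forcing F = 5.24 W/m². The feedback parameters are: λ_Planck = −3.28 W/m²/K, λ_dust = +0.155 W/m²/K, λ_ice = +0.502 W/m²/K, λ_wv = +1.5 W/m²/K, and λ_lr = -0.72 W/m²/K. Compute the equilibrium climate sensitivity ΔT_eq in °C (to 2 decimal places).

Net feedback parameter λ = (−3.28) + (+0.155) + (+0.502) + (+1.5) + (-0.72) = -1.843 W/m²/K.
ΔT = −F/λ = −5.24/(-1.843) = 2.84 °C.

2.84 °C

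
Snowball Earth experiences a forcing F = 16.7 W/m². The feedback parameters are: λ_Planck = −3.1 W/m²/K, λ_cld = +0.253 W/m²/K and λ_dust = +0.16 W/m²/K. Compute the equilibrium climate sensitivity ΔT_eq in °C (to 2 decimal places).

6.22 °C

Net feedback parameter λ = (−3.1) + (+0.253) + (+0.16) = -2.687 W/m²/K.
ΔT = −F/λ = −16.7/(-2.687) = 6.22 °C.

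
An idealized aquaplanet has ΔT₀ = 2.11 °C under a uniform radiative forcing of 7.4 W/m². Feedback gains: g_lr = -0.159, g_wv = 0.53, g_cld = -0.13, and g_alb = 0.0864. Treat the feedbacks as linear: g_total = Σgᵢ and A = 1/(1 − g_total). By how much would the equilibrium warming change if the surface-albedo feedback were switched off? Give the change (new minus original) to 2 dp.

-0.36 °C

Original: g = 0.3274, ΔT = 2.11/(1−0.3274) = 3.1371 °C.
Without surface-albedo: g' = 0.241, ΔT' = 2.11/(1−0.241) = 2.7800 °C.
Change = 2.7800 − 3.1371 = -0.36 °C.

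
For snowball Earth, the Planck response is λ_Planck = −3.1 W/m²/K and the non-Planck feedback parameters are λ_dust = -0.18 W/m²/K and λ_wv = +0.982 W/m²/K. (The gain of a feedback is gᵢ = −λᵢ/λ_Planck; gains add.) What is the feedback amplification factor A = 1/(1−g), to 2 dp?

Convert to gains: g_dust = -0.18/3.1 = -0.05806; g_wv = 0.982/3.1 = 0.3168.
Total gain g = 0.25874.
A = 1/(1 − 0.25874) = 1.35.

1.35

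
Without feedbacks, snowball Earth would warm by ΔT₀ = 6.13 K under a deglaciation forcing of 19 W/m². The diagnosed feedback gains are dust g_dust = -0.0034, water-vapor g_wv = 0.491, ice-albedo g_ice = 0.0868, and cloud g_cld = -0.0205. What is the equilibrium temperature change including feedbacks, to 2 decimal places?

Total gain g = -0.0034 + 0.491 + 0.0868 − 0.0205 = 0.5539.
Amplification A = 1/(1 − 0.5539) = 2.242.
ΔT = 6.13 × 2.242 = 13.74 K.

13.74 K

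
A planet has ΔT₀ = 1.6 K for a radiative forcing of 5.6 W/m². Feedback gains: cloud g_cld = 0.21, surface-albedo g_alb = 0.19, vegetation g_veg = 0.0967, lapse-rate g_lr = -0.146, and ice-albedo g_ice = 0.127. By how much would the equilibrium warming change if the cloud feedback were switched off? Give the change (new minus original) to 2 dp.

Original: g = 0.4777, ΔT = 1.6/(1−0.4777) = 3.0634 K.
Without cloud: g' = 0.2677, ΔT' = 1.6/(1−0.2677) = 2.1849 K.
Change = 2.1849 − 3.0634 = -0.88 K.

-0.88 K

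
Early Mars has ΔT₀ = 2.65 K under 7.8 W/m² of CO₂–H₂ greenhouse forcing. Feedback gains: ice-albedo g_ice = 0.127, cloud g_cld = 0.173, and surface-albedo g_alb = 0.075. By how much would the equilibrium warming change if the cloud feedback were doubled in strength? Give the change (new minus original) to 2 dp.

Original: g = 0.375, ΔT = 2.65/(1−0.375) = 4.2400 K.
With doubled cloud: g' = 0.548, ΔT' = 2.65/(1−0.548) = 5.8628 K.
Change = 5.8628 − 4.2400 = 1.62 K.

1.62 K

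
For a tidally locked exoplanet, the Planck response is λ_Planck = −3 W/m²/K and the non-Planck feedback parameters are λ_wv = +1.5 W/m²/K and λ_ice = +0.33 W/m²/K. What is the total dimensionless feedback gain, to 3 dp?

0.610

Convert to gains: g_wv = 1.5/3 = 0.5; g_ice = 0.33/3 = 0.11.
Total gain g = 0.61.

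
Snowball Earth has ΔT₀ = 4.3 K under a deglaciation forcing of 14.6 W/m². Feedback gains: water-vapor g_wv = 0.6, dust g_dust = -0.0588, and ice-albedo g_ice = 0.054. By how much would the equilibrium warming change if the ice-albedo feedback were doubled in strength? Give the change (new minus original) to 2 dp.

1.64 K

Original: g = 0.5952, ΔT = 4.3/(1−0.5952) = 10.6225 K.
With doubled ice-albedo: g' = 0.6492, ΔT' = 4.3/(1−0.6492) = 12.2577 K.
Change = 12.2577 − 10.6225 = 1.64 K.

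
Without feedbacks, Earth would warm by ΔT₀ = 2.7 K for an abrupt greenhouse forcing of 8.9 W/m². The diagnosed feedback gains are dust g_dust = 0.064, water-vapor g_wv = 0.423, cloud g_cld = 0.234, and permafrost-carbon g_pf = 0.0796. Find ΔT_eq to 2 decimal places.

13.54 K

Total gain g = 0.064 + 0.423 + 0.234 + 0.0796 = 0.8006.
Amplification A = 1/(1 − 0.8006) = 5.015.
ΔT = 2.7 × 5.015 = 13.54 K.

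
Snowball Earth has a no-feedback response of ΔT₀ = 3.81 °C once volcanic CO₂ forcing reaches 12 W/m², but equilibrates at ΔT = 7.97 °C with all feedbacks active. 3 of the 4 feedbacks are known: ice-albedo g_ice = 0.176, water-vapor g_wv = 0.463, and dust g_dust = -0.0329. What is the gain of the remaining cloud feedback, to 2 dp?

-0.08

Amplification A = ΔT/ΔT₀ = 7.97/3.81 = 2.092.
Total gain g = 1 − 1/A = 1 − 1/2.092 = 0.522.
Known gains sum to 0.176 + 0.463 − 0.0329 = 0.6061.
g_cld = 0.522 − 0.6061 = -0.08.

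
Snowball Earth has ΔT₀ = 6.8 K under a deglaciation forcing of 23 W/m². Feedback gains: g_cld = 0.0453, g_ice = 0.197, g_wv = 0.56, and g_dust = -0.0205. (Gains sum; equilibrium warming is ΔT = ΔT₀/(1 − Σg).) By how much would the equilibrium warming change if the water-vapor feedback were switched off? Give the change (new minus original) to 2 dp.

Original: g = 0.7818, ΔT = 6.8/(1−0.7818) = 31.1641 K.
Without water-vapor: g' = 0.2218, ΔT' = 6.8/(1−0.2218) = 8.7381 K.
Change = 8.7381 − 31.1641 = -22.43 K.

-22.43 K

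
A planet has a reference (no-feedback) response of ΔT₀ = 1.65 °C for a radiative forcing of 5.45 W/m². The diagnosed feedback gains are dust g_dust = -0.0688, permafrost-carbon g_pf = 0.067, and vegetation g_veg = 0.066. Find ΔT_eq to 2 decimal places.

Total gain g = -0.0688 + 0.067 + 0.066 = 0.0642.
Amplification A = 1/(1 − 0.0642) = 1.069.
ΔT = 1.65 × 1.069 = 1.76 °C.

1.76 °C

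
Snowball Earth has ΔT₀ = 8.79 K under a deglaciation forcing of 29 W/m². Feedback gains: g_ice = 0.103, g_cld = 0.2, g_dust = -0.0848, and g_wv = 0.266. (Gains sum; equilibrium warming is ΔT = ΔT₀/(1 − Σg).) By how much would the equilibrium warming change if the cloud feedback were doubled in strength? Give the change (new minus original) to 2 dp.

10.79 K

Original: g = 0.4842, ΔT = 8.79/(1−0.4842) = 17.0415 K.
With doubled cloud: g' = 0.6842, ΔT' = 8.79/(1−0.6842) = 27.8341 K.
Change = 27.8341 − 17.0415 = 10.79 K.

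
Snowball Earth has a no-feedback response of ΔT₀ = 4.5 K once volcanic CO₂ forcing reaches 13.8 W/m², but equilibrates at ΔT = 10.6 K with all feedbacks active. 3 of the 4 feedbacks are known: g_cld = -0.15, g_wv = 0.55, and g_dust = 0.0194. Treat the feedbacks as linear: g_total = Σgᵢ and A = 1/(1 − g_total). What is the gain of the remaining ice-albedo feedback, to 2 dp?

Amplification A = ΔT/ΔT₀ = 10.6/4.5 = 2.356.
Total gain g = 1 − 1/A = 1 − 1/2.356 = 0.5756.
Known gains sum to -0.15 + 0.55 + 0.0194 = 0.4194.
g_ice = 0.5756 − 0.4194 = 0.16.

0.16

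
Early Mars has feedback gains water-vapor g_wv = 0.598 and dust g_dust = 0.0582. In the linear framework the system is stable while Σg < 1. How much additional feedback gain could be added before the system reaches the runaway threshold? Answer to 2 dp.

0.34

Current total gain = 0.598 + 0.0582 = 0.6562.
Margin to runaway = 1 − 0.6562 = 0.34.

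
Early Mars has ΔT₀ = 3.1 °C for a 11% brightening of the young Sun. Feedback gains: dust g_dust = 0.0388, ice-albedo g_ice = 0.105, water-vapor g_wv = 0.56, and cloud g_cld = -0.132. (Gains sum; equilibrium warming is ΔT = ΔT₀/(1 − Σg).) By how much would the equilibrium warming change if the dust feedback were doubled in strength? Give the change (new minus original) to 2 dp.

0.72 °C

Original: g = 0.5718, ΔT = 3.1/(1−0.5718) = 7.2396 °C.
With doubled dust: g' = 0.6106, ΔT' = 3.1/(1−0.6106) = 7.9610 °C.
Change = 7.9610 − 7.2396 = 0.72 °C.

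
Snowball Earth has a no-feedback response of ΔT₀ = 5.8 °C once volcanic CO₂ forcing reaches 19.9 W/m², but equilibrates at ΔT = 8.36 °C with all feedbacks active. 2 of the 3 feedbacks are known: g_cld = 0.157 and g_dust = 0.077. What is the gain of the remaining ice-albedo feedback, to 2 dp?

Amplification A = ΔT/ΔT₀ = 8.36/5.8 = 1.441.
Total gain g = 1 − 1/A = 1 − 1/1.441 = 0.306.
Known gains sum to 0.157 + 0.077 = 0.234.
g_ice = 0.306 − 0.234 = 0.07.

0.07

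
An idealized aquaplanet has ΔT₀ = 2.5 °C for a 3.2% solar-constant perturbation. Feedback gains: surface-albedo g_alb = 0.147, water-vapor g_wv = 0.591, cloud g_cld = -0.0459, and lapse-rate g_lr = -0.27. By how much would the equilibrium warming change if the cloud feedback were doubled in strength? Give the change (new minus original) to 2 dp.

Original: g = 0.4221, ΔT = 2.5/(1−0.4221) = 4.3260 °C.
With doubled cloud: g' = 0.3762, ΔT' = 2.5/(1−0.3762) = 4.0077 °C.
Change = 4.0077 − 4.3260 = -0.32 °C.

-0.32 °C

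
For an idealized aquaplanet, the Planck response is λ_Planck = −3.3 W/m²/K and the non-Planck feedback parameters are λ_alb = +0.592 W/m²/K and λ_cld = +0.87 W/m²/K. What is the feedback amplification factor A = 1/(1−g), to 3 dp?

Convert to gains: g_alb = 0.592/3.3 = 0.1794; g_cld = 0.87/3.3 = 0.2636.
Total gain g = 0.443.
A = 1/(1 − 0.443) = 1.795.

1.795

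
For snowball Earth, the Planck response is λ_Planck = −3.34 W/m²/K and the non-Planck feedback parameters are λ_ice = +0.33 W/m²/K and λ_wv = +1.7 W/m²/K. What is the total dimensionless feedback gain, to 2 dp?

0.61

Convert to gains: g_ice = 0.33/3.34 = 0.0988; g_wv = 1.7/3.34 = 0.509.
Total gain g = 0.6078.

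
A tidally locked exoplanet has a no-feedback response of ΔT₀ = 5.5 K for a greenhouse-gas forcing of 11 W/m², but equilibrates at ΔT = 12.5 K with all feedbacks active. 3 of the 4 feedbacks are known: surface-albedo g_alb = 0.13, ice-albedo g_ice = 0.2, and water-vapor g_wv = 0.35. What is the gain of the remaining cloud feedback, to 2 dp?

Amplification A = ΔT/ΔT₀ = 12.5/5.5 = 2.273.
Total gain g = 1 − 1/A = 1 − 1/2.273 = 0.5601.
Known gains sum to 0.13 + 0.2 + 0.35 = 0.68.
g_cld = 0.5601 − 0.68 = -0.12.

-0.12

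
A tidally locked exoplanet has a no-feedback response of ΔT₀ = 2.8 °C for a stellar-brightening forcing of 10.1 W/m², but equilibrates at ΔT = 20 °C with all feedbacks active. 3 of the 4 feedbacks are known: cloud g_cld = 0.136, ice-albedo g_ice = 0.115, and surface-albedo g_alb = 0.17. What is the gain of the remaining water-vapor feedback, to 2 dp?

Amplification A = ΔT/ΔT₀ = 20/2.8 = 7.143.
Total gain g = 1 − 1/A = 1 − 1/7.143 = 0.86.
Known gains sum to 0.136 + 0.115 + 0.17 = 0.421.
g_wv = 0.86 − 0.421 = 0.44.

0.44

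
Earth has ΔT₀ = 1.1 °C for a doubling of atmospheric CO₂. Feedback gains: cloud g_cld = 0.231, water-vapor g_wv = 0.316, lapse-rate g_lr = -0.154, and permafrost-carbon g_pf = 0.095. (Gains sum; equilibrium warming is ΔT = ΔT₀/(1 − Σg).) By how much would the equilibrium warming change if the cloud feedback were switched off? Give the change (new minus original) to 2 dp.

Original: g = 0.488, ΔT = 1.1/(1−0.488) = 2.1484 °C.
Without cloud: g' = 0.257, ΔT' = 1.1/(1−0.257) = 1.4805 °C.
Change = 1.4805 − 2.1484 = -0.67 °C.

-0.67 °C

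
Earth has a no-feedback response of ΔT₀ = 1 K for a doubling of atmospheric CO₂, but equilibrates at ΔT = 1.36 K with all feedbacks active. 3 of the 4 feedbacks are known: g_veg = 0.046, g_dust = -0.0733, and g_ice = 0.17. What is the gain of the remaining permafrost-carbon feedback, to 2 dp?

0.12

Amplification A = ΔT/ΔT₀ = 1.36/1 = 1.36.
Total gain g = 1 − 1/A = 1 − 1/1.36 = 0.2647.
Known gains sum to 0.046 − 0.0733 + 0.17 = 0.1427.
g_pf = 0.2647 − 0.1427 = 0.12.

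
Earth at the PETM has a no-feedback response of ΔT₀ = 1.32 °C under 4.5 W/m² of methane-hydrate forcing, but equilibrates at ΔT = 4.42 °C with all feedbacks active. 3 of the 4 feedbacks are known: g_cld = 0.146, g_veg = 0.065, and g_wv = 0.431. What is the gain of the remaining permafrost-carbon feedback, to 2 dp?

0.06

Amplification A = ΔT/ΔT₀ = 4.42/1.32 = 3.348.
Total gain g = 1 − 1/A = 1 − 1/3.348 = 0.7013.
Known gains sum to 0.146 + 0.065 + 0.431 = 0.642.
g_pf = 0.7013 − 0.642 = 0.06.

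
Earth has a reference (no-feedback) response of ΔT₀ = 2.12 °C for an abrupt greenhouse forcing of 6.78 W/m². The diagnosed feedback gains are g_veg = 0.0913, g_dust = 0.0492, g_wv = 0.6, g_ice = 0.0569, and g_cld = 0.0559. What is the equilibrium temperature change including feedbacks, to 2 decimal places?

14.45 °C

Total gain g = 0.0913 + 0.0492 + 0.6 + 0.0569 + 0.0559 = 0.8533.
Amplification A = 1/(1 − 0.8533) = 6.817.
ΔT = 2.12 × 6.817 = 14.45 °C.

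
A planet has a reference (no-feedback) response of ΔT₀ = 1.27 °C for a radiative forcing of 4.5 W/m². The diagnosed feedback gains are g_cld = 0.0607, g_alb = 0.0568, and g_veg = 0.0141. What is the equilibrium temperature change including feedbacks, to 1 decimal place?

Total gain g = 0.0607 + 0.0568 + 0.0141 = 0.1316.
Amplification A = 1/(1 − 0.1316) = 1.152.
ΔT = 1.27 × 1.152 = 1.5 °C.

1.5 °C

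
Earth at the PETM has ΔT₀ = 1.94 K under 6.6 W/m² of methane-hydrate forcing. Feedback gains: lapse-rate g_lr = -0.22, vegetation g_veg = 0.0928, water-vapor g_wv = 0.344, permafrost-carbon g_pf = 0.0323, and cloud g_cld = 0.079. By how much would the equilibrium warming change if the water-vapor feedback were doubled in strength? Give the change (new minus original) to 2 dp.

Original: g = 0.3281, ΔT = 1.94/(1−0.3281) = 2.8873 K.
With doubled water-vapor: g' = 0.6721, ΔT' = 1.94/(1−0.6721) = 5.9164 K.
Change = 5.9164 − 2.8873 = 3.03 K.

3.03 K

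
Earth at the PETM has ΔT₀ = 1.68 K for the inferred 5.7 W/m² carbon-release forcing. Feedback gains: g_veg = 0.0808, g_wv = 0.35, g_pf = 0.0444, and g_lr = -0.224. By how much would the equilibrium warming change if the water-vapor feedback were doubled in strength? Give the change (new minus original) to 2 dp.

1.97 K

Original: g = 0.2512, ΔT = 1.68/(1−0.2512) = 2.2436 K.
With doubled water-vapor: g' = 0.6012, ΔT' = 1.68/(1−0.6012) = 4.2126 K.
Change = 4.2126 − 2.2436 = 1.97 K.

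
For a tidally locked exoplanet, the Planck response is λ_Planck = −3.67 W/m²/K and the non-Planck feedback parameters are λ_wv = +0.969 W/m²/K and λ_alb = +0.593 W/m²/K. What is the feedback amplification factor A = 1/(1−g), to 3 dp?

1.741

Convert to gains: g_wv = 0.969/3.67 = 0.264; g_alb = 0.593/3.67 = 0.1616.
Total gain g = 0.4256.
A = 1/(1 − 0.4256) = 1.741.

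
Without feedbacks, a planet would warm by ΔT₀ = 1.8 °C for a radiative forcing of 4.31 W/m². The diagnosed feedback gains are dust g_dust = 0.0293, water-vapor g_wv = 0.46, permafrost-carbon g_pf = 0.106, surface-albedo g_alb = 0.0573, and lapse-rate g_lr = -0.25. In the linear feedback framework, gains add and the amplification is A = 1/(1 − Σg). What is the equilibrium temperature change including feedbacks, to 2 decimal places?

Total gain g = 0.0293 + 0.46 + 0.106 + 0.0573 − 0.25 = 0.4026.
Amplification A = 1/(1 − 0.4026) = 1.674.
ΔT = 1.8 × 1.674 = 3.01 °C.

3.01 °C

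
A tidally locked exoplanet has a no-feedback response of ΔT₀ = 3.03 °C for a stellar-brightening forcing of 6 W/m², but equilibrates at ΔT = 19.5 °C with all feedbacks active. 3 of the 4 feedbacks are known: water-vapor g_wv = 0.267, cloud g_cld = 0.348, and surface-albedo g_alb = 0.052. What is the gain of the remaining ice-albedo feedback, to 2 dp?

0.18

Amplification A = ΔT/ΔT₀ = 19.5/3.03 = 6.436.
Total gain g = 1 − 1/A = 1 − 1/6.436 = 0.8446.
Known gains sum to 0.267 + 0.348 + 0.052 = 0.667.
g_ice = 0.8446 − 0.667 = 0.18.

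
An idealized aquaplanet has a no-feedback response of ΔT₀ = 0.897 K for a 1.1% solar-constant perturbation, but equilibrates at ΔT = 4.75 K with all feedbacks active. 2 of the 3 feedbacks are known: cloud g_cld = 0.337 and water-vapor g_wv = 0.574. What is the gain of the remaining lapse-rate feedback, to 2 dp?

-0.10

Amplification A = ΔT/ΔT₀ = 4.75/0.897 = 5.295.
Total gain g = 1 − 1/A = 1 − 1/5.295 = 0.8111.
Known gains sum to 0.337 + 0.574 = 0.911.
g_lr = 0.8111 − 0.911 = -0.10.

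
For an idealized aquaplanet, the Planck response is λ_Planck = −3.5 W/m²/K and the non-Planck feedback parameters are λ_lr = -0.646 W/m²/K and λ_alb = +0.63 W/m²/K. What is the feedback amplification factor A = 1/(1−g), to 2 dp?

1.00

Convert to gains: g_lr = -0.646/3.5 = -0.1846; g_alb = 0.63/3.5 = 0.18.
Total gain g = -0.0046.
A = 1/(1 + 0.0046) = 1.00.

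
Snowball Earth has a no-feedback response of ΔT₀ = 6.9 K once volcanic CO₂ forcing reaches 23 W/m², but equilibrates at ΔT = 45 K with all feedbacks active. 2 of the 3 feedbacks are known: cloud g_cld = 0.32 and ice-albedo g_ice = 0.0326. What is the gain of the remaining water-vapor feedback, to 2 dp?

Amplification A = ΔT/ΔT₀ = 45/6.9 = 6.522.
Total gain g = 1 − 1/A = 1 − 1/6.522 = 0.8467.
Known gains sum to 0.32 + 0.0326 = 0.3526.
g_wv = 0.8467 − 0.3526 = 0.49.

0.49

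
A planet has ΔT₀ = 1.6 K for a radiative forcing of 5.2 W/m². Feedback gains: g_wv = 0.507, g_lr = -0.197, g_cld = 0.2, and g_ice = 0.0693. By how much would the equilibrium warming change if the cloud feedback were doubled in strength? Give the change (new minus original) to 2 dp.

3.45 K

Original: g = 0.5793, ΔT = 1.6/(1−0.5793) = 3.8032 K.
With doubled cloud: g' = 0.7793, ΔT' = 1.6/(1−0.7793) = 7.2497 K.
Change = 7.2497 − 3.8032 = 3.45 K.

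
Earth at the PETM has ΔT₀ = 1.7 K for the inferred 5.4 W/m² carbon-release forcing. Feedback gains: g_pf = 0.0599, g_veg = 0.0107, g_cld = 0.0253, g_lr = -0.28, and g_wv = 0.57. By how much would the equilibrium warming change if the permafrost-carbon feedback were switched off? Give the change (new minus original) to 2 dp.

-0.25 K

Original: g = 0.3859, ΔT = 1.7/(1−0.3859) = 2.7683 K.
Without permafrost-carbon: g' = 0.326, ΔT' = 1.7/(1−0.326) = 2.5223 K.
Change = 2.5223 − 2.7683 = -0.25 K.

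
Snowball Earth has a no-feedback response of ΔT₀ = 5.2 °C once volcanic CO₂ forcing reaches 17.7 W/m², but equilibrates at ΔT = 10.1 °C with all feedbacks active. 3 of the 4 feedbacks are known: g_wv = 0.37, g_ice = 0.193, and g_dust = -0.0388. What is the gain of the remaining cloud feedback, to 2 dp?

Amplification A = ΔT/ΔT₀ = 10.1/5.2 = 1.942.
Total gain g = 1 − 1/A = 1 − 1/1.942 = 0.4851.
Known gains sum to 0.37 + 0.193 − 0.0388 = 0.5242.
g_cld = 0.4851 − 0.5242 = -0.04.

-0.04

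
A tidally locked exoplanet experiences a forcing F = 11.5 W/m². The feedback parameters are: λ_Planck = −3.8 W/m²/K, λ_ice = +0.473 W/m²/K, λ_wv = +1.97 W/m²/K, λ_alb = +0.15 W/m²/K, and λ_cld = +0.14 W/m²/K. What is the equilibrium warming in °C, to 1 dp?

Net feedback parameter λ = (−3.8) + (+0.473) + (+1.97) + (+0.15) + (+0.14) = -1.067 W/m²/K.
ΔT = −F/λ = −11.5/(-1.067) = 10.8 °C.

10.8 °C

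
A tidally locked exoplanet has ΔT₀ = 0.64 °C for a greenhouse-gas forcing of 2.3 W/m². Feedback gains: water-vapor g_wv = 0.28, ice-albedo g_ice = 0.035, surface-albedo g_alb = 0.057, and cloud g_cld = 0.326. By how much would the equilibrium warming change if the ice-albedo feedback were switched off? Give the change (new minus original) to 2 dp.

-0.22 °C

Original: g = 0.698, ΔT = 0.64/(1−0.698) = 2.1192 °C.
Without ice-albedo: g' = 0.663, ΔT' = 0.64/(1−0.663) = 1.8991 °C.
Change = 1.8991 − 2.1192 = -0.22 °C.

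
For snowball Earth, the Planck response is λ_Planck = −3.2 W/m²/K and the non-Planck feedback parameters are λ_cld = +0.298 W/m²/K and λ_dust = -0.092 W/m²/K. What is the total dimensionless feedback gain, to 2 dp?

Convert to gains: g_cld = 0.298/3.2 = 0.09312; g_dust = -0.092/3.2 = -0.02875.
Total gain g = 0.06437.

0.06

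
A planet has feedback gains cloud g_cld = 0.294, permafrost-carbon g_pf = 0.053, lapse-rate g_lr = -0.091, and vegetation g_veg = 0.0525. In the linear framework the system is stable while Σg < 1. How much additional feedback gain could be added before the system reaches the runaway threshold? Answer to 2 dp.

Current total gain = 0.294 + 0.053 − 0.091 + 0.0525 = 0.3085.
Margin to runaway = 1 − 0.3085 = 0.69.

0.69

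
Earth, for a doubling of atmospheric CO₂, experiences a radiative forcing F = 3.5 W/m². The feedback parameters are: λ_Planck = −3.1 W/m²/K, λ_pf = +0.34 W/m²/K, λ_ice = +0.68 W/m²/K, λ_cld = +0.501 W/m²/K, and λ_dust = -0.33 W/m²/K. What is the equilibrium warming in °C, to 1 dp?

Net feedback parameter λ = (−3.1) + (+0.34) + (+0.68) + (+0.501) + (-0.33) = -1.909 W/m²/K.
ΔT = −F/λ = −3.5/(-1.909) = 1.8 °C.

1.8 °C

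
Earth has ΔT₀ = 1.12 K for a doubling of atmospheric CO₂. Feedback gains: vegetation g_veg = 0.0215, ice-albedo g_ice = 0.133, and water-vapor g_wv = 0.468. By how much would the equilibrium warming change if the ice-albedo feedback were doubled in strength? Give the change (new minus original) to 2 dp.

Original: g = 0.6225, ΔT = 1.12/(1−0.6225) = 2.9669 K.
With doubled ice-albedo: g' = 0.7555, ΔT' = 1.12/(1−0.7555) = 4.5808 K.
Change = 4.5808 − 2.9669 = 1.61 K.

1.61 K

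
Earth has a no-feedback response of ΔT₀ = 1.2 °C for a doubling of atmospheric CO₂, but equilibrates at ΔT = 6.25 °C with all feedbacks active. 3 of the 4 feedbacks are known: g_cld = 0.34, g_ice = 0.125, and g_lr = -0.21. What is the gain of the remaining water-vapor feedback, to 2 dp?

0.55

Amplification A = ΔT/ΔT₀ = 6.25/1.2 = 5.208.
Total gain g = 1 − 1/A = 1 − 1/5.208 = 0.808.
Known gains sum to 0.34 + 0.125 − 0.21 = 0.255.
g_wv = 0.808 − 0.255 = 0.55.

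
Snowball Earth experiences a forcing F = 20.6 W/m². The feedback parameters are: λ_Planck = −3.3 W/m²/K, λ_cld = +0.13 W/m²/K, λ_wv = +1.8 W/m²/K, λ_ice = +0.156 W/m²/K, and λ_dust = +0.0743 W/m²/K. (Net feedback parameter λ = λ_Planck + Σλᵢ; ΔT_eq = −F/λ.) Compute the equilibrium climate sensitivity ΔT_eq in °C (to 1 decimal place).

18.1 °C

Net feedback parameter λ = (−3.3) + (+0.13) + (+1.8) + (+0.156) + (+0.0743) = -1.1397 W/m²/K.
ΔT = −F/λ = −20.6/(-1.1397) = 18.1 °C.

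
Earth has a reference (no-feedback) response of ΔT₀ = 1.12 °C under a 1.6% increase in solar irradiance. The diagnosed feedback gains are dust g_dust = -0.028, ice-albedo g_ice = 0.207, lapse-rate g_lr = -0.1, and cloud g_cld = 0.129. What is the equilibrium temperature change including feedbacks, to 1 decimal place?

1.4 °C

Total gain g = -0.028 + 0.207 − 0.1 + 0.129 = 0.208.
Amplification A = 1/(1 − 0.208) = 1.263.
ΔT = 1.12 × 1.263 = 1.4 °C.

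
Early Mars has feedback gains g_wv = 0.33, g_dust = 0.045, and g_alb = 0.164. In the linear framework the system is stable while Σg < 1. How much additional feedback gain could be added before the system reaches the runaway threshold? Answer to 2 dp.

Current total gain = 0.33 + 0.045 + 0.164 = 0.539.
Margin to runaway = 1 − 0.539 = 0.46.

0.46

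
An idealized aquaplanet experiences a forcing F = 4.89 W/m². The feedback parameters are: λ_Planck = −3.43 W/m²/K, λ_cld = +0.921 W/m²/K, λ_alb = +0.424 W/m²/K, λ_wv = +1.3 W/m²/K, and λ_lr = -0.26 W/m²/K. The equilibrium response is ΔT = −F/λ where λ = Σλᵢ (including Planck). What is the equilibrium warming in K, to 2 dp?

Net feedback parameter λ = (−3.43) + (+0.921) + (+0.424) + (+1.3) + (-0.26) = -1.045 W/m²/K.
ΔT = −F/λ = −4.89/(-1.045) = 4.68 K.

4.68 K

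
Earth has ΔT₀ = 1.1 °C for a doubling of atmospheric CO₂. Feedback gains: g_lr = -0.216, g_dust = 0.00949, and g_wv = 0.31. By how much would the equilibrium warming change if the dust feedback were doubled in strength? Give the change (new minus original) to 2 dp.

Original: g = 0.10349, ΔT = 1.1/(1−0.10349) = 1.2270 °C.
With doubled dust: g' = 0.11298, ΔT' = 1.1/(1−0.11298) = 1.2401 °C.
Change = 1.2401 − 1.2270 = 0.01 °C.

0.01 °C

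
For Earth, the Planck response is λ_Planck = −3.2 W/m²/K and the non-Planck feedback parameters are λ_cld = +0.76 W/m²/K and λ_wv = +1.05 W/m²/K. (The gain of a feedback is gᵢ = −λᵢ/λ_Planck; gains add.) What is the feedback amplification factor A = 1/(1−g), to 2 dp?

2.30

Convert to gains: g_cld = 0.76/3.2 = 0.2375; g_wv = 1.05/3.2 = 0.3281.
Total gain g = 0.5656.
A = 1/(1 − 0.5656) = 2.30.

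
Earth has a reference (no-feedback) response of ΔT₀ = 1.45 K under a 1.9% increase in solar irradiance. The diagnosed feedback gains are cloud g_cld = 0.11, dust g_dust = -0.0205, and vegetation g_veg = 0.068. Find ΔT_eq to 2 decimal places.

1.72 K

Total gain g = 0.11 − 0.0205 + 0.068 = 0.1575.
Amplification A = 1/(1 − 0.1575) = 1.187.
ΔT = 1.45 × 1.187 = 1.72 K.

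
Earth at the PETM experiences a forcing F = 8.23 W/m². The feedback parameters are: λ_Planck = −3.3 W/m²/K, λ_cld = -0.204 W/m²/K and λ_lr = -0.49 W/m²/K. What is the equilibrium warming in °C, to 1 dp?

Net feedback parameter λ = (−3.3) + (-0.204) + (-0.49) = -3.994 W/m²/K.
ΔT = −F/λ = −8.23/(-3.994) = 2.1 °C.

2.1 °C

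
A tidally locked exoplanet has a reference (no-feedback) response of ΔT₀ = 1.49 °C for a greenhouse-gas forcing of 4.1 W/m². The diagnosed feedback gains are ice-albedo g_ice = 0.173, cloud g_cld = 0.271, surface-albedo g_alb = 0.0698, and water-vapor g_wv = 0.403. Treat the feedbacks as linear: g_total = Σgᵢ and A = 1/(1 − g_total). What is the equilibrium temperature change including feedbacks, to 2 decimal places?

Total gain g = 0.173 + 0.271 + 0.0698 + 0.403 = 0.9168.
Amplification A = 1/(1 − 0.9168) = 12.02.
ΔT = 1.49 × 12.02 = 17.91 °C.

17.91 °C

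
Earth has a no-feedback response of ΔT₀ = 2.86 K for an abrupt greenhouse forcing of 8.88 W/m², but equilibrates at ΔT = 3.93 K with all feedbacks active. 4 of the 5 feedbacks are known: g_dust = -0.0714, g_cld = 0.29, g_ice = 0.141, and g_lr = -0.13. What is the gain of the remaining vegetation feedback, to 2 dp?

0.04

Amplification A = ΔT/ΔT₀ = 3.93/2.86 = 1.374.
Total gain g = 1 − 1/A = 1 − 1/1.374 = 0.2722.
Known gains sum to -0.0714 + 0.29 + 0.141 − 0.13 = 0.2296.
g_veg = 0.2722 − 0.2296 = 0.04.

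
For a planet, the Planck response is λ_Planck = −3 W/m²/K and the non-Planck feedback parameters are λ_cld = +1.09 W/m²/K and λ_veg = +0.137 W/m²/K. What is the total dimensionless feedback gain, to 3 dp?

0.409

Convert to gains: g_cld = 1.09/3 = 0.3633; g_veg = 0.137/3 = 0.04567.
Total gain g = 0.40897.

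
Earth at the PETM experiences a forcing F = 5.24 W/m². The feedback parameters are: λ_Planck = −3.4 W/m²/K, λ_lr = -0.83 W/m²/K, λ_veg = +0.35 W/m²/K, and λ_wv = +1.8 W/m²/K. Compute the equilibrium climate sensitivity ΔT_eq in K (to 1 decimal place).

2.5 K

Net feedback parameter λ = (−3.4) + (-0.83) + (+0.35) + (+1.8) = -2.08 W/m²/K.
ΔT = −F/λ = −5.24/(-2.08) = 2.5 K.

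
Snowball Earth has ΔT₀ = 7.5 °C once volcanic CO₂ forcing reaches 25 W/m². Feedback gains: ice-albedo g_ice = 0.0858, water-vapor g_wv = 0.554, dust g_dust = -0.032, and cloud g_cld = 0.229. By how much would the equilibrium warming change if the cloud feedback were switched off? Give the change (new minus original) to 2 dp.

-26.83 °C

Original: g = 0.8368, ΔT = 7.5/(1−0.8368) = 45.9559 °C.
Without cloud: g' = 0.6078, ΔT' = 7.5/(1−0.6078) = 19.1229 °C.
Change = 19.1229 − 45.9559 = -26.83 °C.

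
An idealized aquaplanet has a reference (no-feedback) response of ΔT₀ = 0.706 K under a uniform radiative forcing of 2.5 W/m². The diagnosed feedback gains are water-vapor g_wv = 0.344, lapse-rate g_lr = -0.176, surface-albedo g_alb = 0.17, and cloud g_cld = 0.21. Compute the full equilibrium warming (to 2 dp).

1.56 K

Total gain g = 0.344 − 0.176 + 0.17 + 0.21 = 0.548.
Amplification A = 1/(1 − 0.548) = 2.212.
ΔT = 0.706 × 2.212 = 1.56 K.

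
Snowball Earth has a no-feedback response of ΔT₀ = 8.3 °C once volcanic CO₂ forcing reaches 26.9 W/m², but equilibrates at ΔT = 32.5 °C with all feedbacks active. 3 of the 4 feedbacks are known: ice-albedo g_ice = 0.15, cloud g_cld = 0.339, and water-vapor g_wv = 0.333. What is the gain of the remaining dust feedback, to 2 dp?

Amplification A = ΔT/ΔT₀ = 32.5/8.3 = 3.916.
Total gain g = 1 − 1/A = 1 − 1/3.916 = 0.7446.
Known gains sum to 0.15 + 0.339 + 0.333 = 0.822.
g_dust = 0.7446 − 0.822 = -0.08.

-0.08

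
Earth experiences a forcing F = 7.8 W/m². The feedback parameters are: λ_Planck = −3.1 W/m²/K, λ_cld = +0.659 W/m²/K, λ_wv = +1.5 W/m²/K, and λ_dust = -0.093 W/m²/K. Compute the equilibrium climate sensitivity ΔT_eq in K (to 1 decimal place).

Net feedback parameter λ = (−3.1) + (+0.659) + (+1.5) + (-0.093) = -1.034 W/m²/K.
ΔT = −F/λ = −7.8/(-1.034) = 7.5 K.

7.5 K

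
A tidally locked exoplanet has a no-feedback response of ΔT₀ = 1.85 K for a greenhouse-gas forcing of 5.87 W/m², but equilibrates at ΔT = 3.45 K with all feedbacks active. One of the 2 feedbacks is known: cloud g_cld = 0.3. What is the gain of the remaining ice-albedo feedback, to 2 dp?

0.16

Amplification A = ΔT/ΔT₀ = 3.45/1.85 = 1.865.
Total gain g = 1 − 1/A = 1 − 1/1.865 = 0.4638.
The known gain is 0.3.
g_ice = 0.4638 − 0.3 = 0.16.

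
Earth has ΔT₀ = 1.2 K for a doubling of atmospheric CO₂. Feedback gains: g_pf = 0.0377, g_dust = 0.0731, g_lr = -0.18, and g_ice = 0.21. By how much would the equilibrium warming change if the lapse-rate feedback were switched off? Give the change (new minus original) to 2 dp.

Original: g = 0.1408, ΔT = 1.2/(1−0.1408) = 1.3966 K.
Without lapse-rate: g' = 0.3208, ΔT' = 1.2/(1−0.3208) = 1.7668 K.
Change = 1.7668 − 1.3966 = 0.37 K.

0.37 K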